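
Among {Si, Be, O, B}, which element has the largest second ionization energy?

O

IE_2 is the cost of taking one more electron from the +1 cation: Si⁺ still has 3 valence electrons; Be⁺ still has 1 valence electron; O⁺ still has 5 valence electrons; B⁺ still has 2 valence electrons.
All are still removing valence electrons, so compare the +1 ions as you would atoms: IE_2 generally rises across a period (higher Z_eff) and falls down a group (larger shell), subject to the usual subshell exceptions.
Valence configurations: Si⁺ [Ne]3s²3p¹, Be⁺ [He]2s¹, O⁺ [He]2s²2p³, B⁺ [He]2s².
Approximate IE_2 values (kJ/mol): Si 1577, Be 1757, O 3388, B 2427.
So the second ionization energies run Si < Be < B < O.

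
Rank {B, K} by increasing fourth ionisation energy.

Consider each +3 ion: B³⁺ is the bare [He] core; K³⁺ is already 2 electrons into the core.
All of these are removing an electron from a noble-gas core or deeper; the smaller core (lower principal quantum number) is held far more tightly, and within a period the higher nuclear charge binds the same core more tightly.
Tabulated IE_4 (kJ/mol): B 25026, K 5877.
Putting it together, IE_4: K < B.

K < B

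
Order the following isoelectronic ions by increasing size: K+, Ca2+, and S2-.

Ca2+ < K+ < S2-

All of these have 18 electrons, so size is governed by nuclear charge alone: the more protons, the stronger the pull on the same electron cloud, and the smaller the ion.
Nuclear charges: Ca2+ (Z=20), K+ (Z=19), S2- (Z=16).
Smallest to largest: Ca2+ < K+ < S2-.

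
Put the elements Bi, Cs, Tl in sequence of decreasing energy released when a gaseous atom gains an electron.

Cs is in period 6, group 1; Tl is in period 6, group 13; Bi is in period 6, group 15.
Atoms with high Z_eff and room in the valence shell (especially the halogens) have the most exothermic electron affinities.
All lie in period 6; the across-period trend (electron affinity increases left to right) applies, with the exception below.
Note the exception: Cs has a higher electron affinity than Tl, contrary to the simple trend — Tl's ns²np¹ configuration gives only a small electron affinity — the sparsely filled np subshell binds an added electron weakly.
Tabulated electron affinity (kJ/mol): Cs 46, Tl 19, Bi 91.
So from highest to lowest: Bi > Cs > Tl.

Bi, Cs, Tl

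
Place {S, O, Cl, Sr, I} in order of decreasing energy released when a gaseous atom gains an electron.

Cl > I > S > O > Sr

Electron affinity generally becomes more exothermic across a period toward the halogens and less exothermic down a group.
Here both period and group differ, so the two effects have to be weighed against each other.
O > Sr: relative to Sr, both the across-period and down-group shifts push O's electron affinity up.
S > O: this pair runs against the simple trend — see the exception note.
I > S: period and group pull opposite ways; the across-period shift dominates (295 vs 200 kJ/mol).
Cl > I: they share group 17; the group trend gives Cl the larger value.
Note the exception: S has a higher electron affinity than O, contrary to the simple trend — the compact 2p subshell of O repels the added electron more than S's larger 3p does.
Approximate values (kJ/mol): O 141, S 200, Cl 349, Sr 5, I 295.
So from highest to lowest: Cl > I > S > O > Sr.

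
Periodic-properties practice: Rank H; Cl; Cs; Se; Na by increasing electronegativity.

Cs, Na, H, Se, Cl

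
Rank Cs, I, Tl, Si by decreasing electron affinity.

Si is in period 3, group 14; I is in period 5, group 17; Cs is in period 6, group 1; Tl is in period 6, group 13.
Electron affinity generally becomes more exothermic across a period toward the halogens and less exothermic down a group.
These span different periods and groups, so the two trends combine.
Cs > Tl: this pair runs against the simple trend — see the exception note.
Si > Cs: relative to Cs, both the across-period and down-group shifts push Si's electron affinity up.
I > Si: period and group pull opposite ways; the across-period shift dominates (295 vs 134 kJ/mol).
Note the exception: Cs has a higher electron affinity than Tl, contrary to the simple trend — Tl's ns²np¹ configuration gives only a small electron affinity — the sparsely filled np subshell binds an added electron weakly.
Approximate values (kJ/mol): Si 134, I 295, Cs 46, Tl 19.
So from highest to lowest: I > Si > Cs > Tl.

I > Si > Cs > Tl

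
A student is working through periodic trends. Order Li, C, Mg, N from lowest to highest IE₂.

After 1 electron has been removed, what remains? Li⁺ is the bare [He] core; C⁺ still has 3 valence electrons; Mg⁺ still has 1 valence electron; N⁺ still has 4 valence electrons.
Core electrons are held far more tightly than valence electrons, so Li tops the IE_2 order.
Valence configurations: C⁺ [He]2s²2p¹, Mg⁺ [Ne]3s¹, N⁺ [He]2s²2p².
Approximate IE_2 values (kJ/mol): Li 7298, C 2353, Mg 1451, N 2856.
Putting it together, IE_2: Mg < C < N < Li.

Mg < C < N < Li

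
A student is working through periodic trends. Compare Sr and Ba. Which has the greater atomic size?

Ba

Sr is in period 5, group 2; Ba is in period 6, group 2.
Atomic radius shrinks across a period as nuclear charge pulls the same shell inward, and grows down a group as new shells are added.
All are in group 2, so atomic radius increases down the group.
So Ba has the greater atomic size (Ba > Sr).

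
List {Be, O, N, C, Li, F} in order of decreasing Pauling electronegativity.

Li is in period 2, group 1; Be is in period 2, group 2; C is in period 2, group 14; N is in period 2, group 15; O is in period 2, group 16; F is in period 2, group 17.
EN rises left→right (higher Z_eff, smaller atoms) and falls top→bottom (larger, more shielded atoms).
All lie in period 2, so electronegativity increases left to right.
So from highest to lowest: F > O > N > C > Be > Li.

F, O, N, C, Be, Li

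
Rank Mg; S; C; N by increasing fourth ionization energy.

S < C < N < Mg

After 3 electrons have been removed, what remains? Mg³⁺ is already 1 electron into the core; S³⁺ still has 3 valence electrons; C³⁺ still has 1 valence electron; N³⁺ still has 2 valence electrons.
Breaking into a closed-shell core is much more expensive than removing a leftover valence electron — Mg has the largest IE_4 here.
Valence configurations: S³⁺ [Ne]3s²3p¹, C³⁺ [He]2s¹, N³⁺ [He]2s².
Tabulated IE_4 (kJ/mol): Mg 10543, S 4556, C 6223, N 7475.
Overall IE_4 order: S < C < N < Mg.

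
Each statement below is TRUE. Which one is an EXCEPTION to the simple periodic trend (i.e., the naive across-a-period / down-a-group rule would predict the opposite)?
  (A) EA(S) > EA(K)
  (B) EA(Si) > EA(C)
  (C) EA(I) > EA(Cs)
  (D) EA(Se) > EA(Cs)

The general trend: electron affinity increases across a period and decreases down a group.
(A) S (period 3, group 16) vs K (period 4, group 1): the stated order agrees with the simple trend.
(B) Si (period 3, group 14) vs C (period 2, group 14): the stated order contradicts the simple trend.
(C) I (period 5, group 17) vs Cs (period 6, group 1): the stated order agrees with the simple trend.
(D) Se (period 4, group 16) vs Cs (period 6, group 1): the stated order agrees with the simple trend.
The exception is (B): Si's larger, more diffuse 3p orbitals accept an added electron slightly more readily than C's compact 2p.

(B)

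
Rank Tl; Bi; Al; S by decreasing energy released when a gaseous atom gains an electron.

Al is in period 3, group 13; S is in period 3, group 16; Tl is in period 6, group 13; Bi is in period 6, group 15.
Electron affinity generally becomes more exothermic across a period toward the halogens and less exothermic down a group.
Neither a single period nor a single group — weigh both effects.
Al > Tl: Al sits above Tl in group 13, so the down-group effect alone puts Al higher.
Bi > Al: the two effects oppose for this pair; the across-period effect wins (91 vs 42 kJ/mol).
S > Bi: relative to Bi, both the across-period and down-group shifts push S's electron affinity up.
Approximate values (kJ/mol): Al 42, S 200, Tl 19, Bi 91.
So from highest to lowest: S > Bi > Al > Tl.

S > Bi > Al > Tl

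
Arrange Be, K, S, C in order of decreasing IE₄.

Be > C > K > S

The fourth ionization energy removes an electron from the +3 ion. For each element: Be³⁺ is already 1 electron into the core; K³⁺ is already 2 electrons into the core; S³⁺ still has 3 valence electrons; C³⁺ still has 1 valence electron.
Usually core removal costs more than valence removal, but here the competition is close: a tightly held n=2 valence electron can cost more to remove than an n=3 core electron, so the actual values have to decide it.
Valence configurations: S³⁺ [Ne]3s²3p¹, C³⁺ [He]2s¹.
The numbers (kJ/mol): Be 21007, K 5877, S 4556, C 6223.
Overall IE_4 order: S < K < C < Be.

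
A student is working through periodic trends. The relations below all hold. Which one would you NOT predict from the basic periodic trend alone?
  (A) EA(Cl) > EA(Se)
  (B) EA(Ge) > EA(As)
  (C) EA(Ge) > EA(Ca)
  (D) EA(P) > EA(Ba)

(B)

The general trend: electron affinity increases across a period and decreases down a group.
(A) Cl (period 3, group 17) vs Se (period 4, group 16): the stated order agrees with the simple trend.
(B) Ge (period 4, group 14) vs As (period 4, group 15): the stated order contradicts the simple trend.
(C) Ge (period 4, group 14) vs Ca (period 4, group 2): the stated order agrees with the simple trend.
(D) P (period 3, group 15) vs Ba (period 6, group 2): the stated order agrees with the simple trend.
The exception is (B): adding an electron to As's half-filled 4p³ is unfavourable, so Ge (4p²) has the more exothermic EA.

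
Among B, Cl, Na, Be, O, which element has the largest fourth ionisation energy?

B

The fourth ionization energy removes an electron from the +3 ion. For each element: B³⁺ is the bare [He] core; Cl³⁺ still has 4 valence electrons; Na³⁺ is already 2 electrons into the core; Be³⁺ is already 1 electron into the core; O³⁺ still has 3 valence electrons.
Core electrons are held far more tightly than valence electrons, so Na, Be and B top the IE_4 order.
Valence configurations: Cl³⁺ [Ne]3s²3p², O³⁺ [He]2s²2p¹.
The numbers (kJ/mol): B 25026, Cl 5159, Na 9543, Be 21007, O 7469.
Overall IE_4 order: Cl < O < Na < Be < B.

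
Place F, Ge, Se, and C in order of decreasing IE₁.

C is in period 2, group 14; F is in period 2, group 17; Ge is in period 4, group 14; Se is in period 4, group 16.
Across a period the outer electron is held more tightly (higher IE₁); down a group it sits in a higher shell, more shielded, and comes off more easily.
Neither a single period nor a single group — weigh both effects.
Se > Ge: Se lies to the right of Ge in period 4, so the across-period effect alone puts Se higher.
C > Se: the two effects oppose for this pair; the down-group effect wins (1086 vs 941 kJ/mol).
F > C: both are in period 2; the period trend gives F the larger value.
For reference (kJ/mol): C 1086, F 1681, Ge 762, Se 941.
So from highest to lowest: F > C > Se > Ge.

F, C, Se, Ge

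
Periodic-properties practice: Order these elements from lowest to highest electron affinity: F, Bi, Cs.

Cs < Bi < F

F is in period 2, group 17; Cs is in period 6, group 1; Bi is in period 6, group 15.
EA tends to increase across a period and decrease down a group, though the pattern is less regular than for IE or radius.
Neither a single period nor a single group — weigh both effects.
Bi > Cs: both are in period 6; the period trend gives Bi the larger value.
F > Bi: relative to Bi, both the across-period and down-group shifts push F's electron affinity up.
Tabulated electron affinity (kJ/mol): F 328, Cs 46, Bi 91.
So from lowest to highest: Cs < Bi < F.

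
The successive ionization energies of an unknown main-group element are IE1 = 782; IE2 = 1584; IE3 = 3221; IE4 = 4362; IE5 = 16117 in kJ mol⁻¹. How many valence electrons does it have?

Look for the largest jump between consecutive ionization energies: IE5/IE4 ≈ 3.7, far larger than any earlier ratio.
That jump marks the point where a core electron is being removed. So the atom has 4 valence electrons.

4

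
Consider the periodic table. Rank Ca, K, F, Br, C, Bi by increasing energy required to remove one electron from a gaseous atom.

K < Ca < Bi < C < Br < F

C is in period 2, group 14; F is in period 2, group 17; K is in period 4, group 1; Ca is in period 4, group 2; Br is in period 4, group 17; Bi is in period 6, group 15.
First ionization energy rises across a period (greater Z_eff holds electrons more tightly) and falls down a group (valence electrons are farther from the nucleus).
These span different periods and groups, so the two trends combine.
Ca > K: Ca lies to the right of K in period 4, so the across-period effect alone puts Ca higher.
Bi > Ca: period and group pull opposite ways; the across-period shift dominates (703 vs 590 kJ/mol).
C > Bi: period and group pull opposite ways; the down-group shift dominates (1086 vs 703 kJ/mol).
Br > C: period and group pull opposite ways; the across-period shift dominates (1140 vs 1086 kJ/mol).
F > Br: F sits above Br in group 17, so the down-group effect alone puts F higher.
Approximate values (kJ/mol): C 1086, F 1681, K 419, Ca 590, Br 1140, Bi 703.
So from lowest to highest: K < Ca < Bi < C < Br < F.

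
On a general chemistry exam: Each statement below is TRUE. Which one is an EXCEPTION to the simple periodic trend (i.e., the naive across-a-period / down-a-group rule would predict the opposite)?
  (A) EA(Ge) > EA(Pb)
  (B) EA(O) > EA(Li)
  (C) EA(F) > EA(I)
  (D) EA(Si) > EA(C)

(D)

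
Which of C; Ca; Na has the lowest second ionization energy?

Ca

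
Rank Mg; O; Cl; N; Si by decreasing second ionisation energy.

Consider each +1 ion: Mg⁺ still has 1 valence electron; O⁺ still has 5 valence electrons; Cl⁺ still has 6 valence electrons; N⁺ still has 4 valence electrons; Si⁺ still has 3 valence electrons.
All are still removing valence electrons, so compare the +1 ions as you would atoms: IE_2 generally rises across a period (higher Z_eff) and falls down a group (larger shell), subject to the usual subshell exceptions.
Valence configurations: Mg⁺ [Ne]3s¹, O⁺ [He]2s²2p³, Cl⁺ [Ne]3s²3p⁴, N⁺ [He]2s²2p², Si⁺ [Ne]3s²3p¹.
The numbers (kJ/mol): Mg 1451, O 3388, Cl 2298, N 2856, Si 1577.
So the second ionization energies run Mg < Si < Cl < N < O.

O > N > Cl > Si > Mg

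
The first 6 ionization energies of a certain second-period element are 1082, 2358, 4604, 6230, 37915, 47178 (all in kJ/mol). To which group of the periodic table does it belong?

Group 14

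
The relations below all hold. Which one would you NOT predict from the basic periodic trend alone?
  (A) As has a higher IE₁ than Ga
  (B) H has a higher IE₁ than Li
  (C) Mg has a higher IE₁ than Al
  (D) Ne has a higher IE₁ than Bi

The general trend: IE₁ increases across a period and decreases down a group.
(A) As (period 4, group 15) vs Ga (period 4, group 13): the stated order agrees with the simple trend.
(B) H (period 1, group 1) vs Li (period 2, group 1): the stated order agrees with the simple trend.
(C) Mg (period 3, group 2) vs Al (period 3, group 13): the stated order contradicts the simple trend.
(D) Ne (period 2, group 18) vs Bi (period 6, group 15): the stated order agrees with the simple trend.
The exception is (C): Al's single 3p electron is easier to remove than one from Mg's filled 3s².

(C)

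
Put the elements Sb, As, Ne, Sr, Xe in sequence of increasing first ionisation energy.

Sr < Sb < As < Xe < Ne

Ne is in period 2, group 18; As is in period 4, group 15; Sr is in period 5, group 2; Sb is in period 5, group 15; Xe is in period 5, group 18.
First ionization energy rises across a period (greater Z_eff holds electrons more tightly) and falls down a group (valence electrons are farther from the nucleus).
Neither a single period nor a single group — weigh both effects.
Sb > Sr: Sb lies to the right of Sr in period 5, so the across-period effect alone puts Sb higher.
As > Sb: As sits above Sb in group 15, so the down-group effect alone puts As higher.
Xe > As: the two effects oppose for this pair; the across-period effect wins (1170 vs 947 kJ/mol).
Ne > Xe: they share group 18; the group trend gives Ne the larger value.
For reference (kJ/mol): Ne 2081, As 947, Sr 550, Sb 831, Xe 1170.
So from lowest to highest: Sr < Sb < As < Xe < Ne.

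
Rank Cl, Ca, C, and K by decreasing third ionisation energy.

Ca > C > K > Cl

Consider each +2 ion: Cl²⁺ still has 5 valence electrons; Ca²⁺ is the bare [Ar] core; C²⁺ still has 2 valence electrons; K²⁺ is already 1 electron into the core.
Usually core removal costs more than valence removal, but here the competition is close: a tightly held n=2 valence electron can cost more to remove than an n=3 core electron, so the actual values have to decide it.
Valence configurations: Cl²⁺ [Ne]3s²3p³, C²⁺ [He]2s².
The numbers (kJ/mol): Cl 3822, Ca 4912, C 4620, K 4420.
Hence IE_3: Cl < K < C < Ca.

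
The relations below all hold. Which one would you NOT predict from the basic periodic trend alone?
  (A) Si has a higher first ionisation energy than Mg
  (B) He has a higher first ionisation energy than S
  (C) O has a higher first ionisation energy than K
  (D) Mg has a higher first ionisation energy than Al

The general trend: first ionisation energy increases across a period and decreases down a group.
(A) Si (period 3, group 14) vs Mg (period 3, group 2): the stated order agrees with the simple trend.
(B) He (period 1, group 18) vs S (period 3, group 16): the stated order agrees with the simple trend.
(C) O (period 2, group 16) vs K (period 4, group 1): the stated order agrees with the simple trend.
(D) Mg (period 3, group 2) vs Al (period 3, group 13): the stated order contradicts the simple trend.
The exception is (D): Al's single 3p electron is easier to remove than one from Mg's filled 3s².

(D)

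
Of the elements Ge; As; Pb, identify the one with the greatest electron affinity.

Ge

Atoms with high Z_eff and room in the valence shell (especially the halogens) have the most exothermic electron affinities.
These span different periods and groups, so the two trends combine.
As > Pb: relative to Pb, both the across-period and down-group shifts push As's electron affinity up.
Ge > As: this pair runs against the simple trend — see the exception note.
Note the exception: Ge has a higher electron affinity than As, contrary to the simple trend — adding an electron to As's half-filled 4p³ is unfavourable, so Ge (4p²) has the more exothermic EA.
Approximate values (kJ/mol): Ge 119, As 78, Pb 35.
The greatest electron affinity among these belongs to Ge.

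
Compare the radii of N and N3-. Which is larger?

Forming N3- adds 3 electrons to N. More electron–electron repulsion in the same shell, with unchanged nuclear charge, lets the cloud expand.
An anion is larger than its parent atom: N3- > N.

N3-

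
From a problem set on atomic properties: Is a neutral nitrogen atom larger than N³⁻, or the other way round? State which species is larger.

N³⁻

Forming N³⁻ adds 3 electrons to N. More electron–electron repulsion in the same shell, with unchanged nuclear charge, lets the cloud expand.
An anion is larger than its parent atom: N³⁻ > N.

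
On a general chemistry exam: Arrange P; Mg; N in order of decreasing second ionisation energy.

N, P, Mg

The second ionization energy removes an electron from the +1 ion. For each element: P⁺ still has 4 valence electrons; Mg⁺ still has 1 valence electron; N⁺ still has 4 valence electrons.
All are still removing valence electrons, so compare the +1 ions as you would atoms: IE_2 generally rises across a period (higher Z_eff) and falls down a group (larger shell), subject to the usual subshell exceptions.
Valence configurations: P⁺ [Ne]3s²3p², Mg⁺ [Ne]3s¹, N⁺ [He]2s²2p².
Tabulated IE_2 (kJ/mol): P 1907, Mg 1451, N 2856.
Hence IE_2: Mg < P < N.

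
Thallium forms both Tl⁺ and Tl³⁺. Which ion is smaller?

Both ions have Z = 81 protons, but Tl³⁺ has lost more electrons, so its remaining electrons feel a larger effective nuclear charge per electron and are pulled in more tightly.
Higher positive charge → smaller ion, so Tl⁺ > Tl³⁺.

Tl³⁺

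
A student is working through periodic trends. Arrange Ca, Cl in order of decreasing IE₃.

Consider each +2 ion: Ca²⁺ is the bare [Ar] core; Cl²⁺ still has 5 valence electrons.
Pulling an electron out of a noble-gas core costs far more than removing a remaining valence electron, so Ca sits at the high end of IE_3.
Tabulated IE_3 (kJ/mol): Ca 4912, Cl 3822.
Hence IE_3: Cl < Ca.

Ca, Cl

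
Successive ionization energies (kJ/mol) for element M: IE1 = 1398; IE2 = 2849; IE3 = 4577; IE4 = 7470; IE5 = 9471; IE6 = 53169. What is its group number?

Look for the largest jump between consecutive ionization energies: IE6/IE5 ≈ 5.6, far larger than any earlier ratio.
That jump marks the point where a core electron is being removed. So the atom has 5 valence electrons.
A main-group element with 5 valence electrons is in group 15.

Group 15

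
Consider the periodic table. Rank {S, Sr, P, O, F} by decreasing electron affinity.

F > S > O > P > Sr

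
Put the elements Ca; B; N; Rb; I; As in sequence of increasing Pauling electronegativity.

Rb < Ca < B < As < I < N

B is in period 2, group 13; N is in period 2, group 15; Ca is in period 4, group 2; As is in period 4, group 15; Rb is in period 5, group 1; I is in period 5, group 17.
Smaller atoms with higher effective nuclear charge are more electronegative.
These span different periods and groups, so the two trends combine.
Ca > Rb: both effects reinforce here, so Ca is clearly the higher of the two.
B > Ca: both effects reinforce here, so B is clearly the higher of the two.
As > B: the two effects oppose for this pair; the across-period effect wins (2.18 vs 2.04).
I > As: the two effects oppose for this pair; the across-period effect wins (2.66 vs 2.18).
N > I: period and group pull opposite ways; the down-group shift dominates (3.04 vs 2.66).
Approximate values (Pauling): B 2.04, N 3.04, Ca 1.00, As 2.18, Rb 0.82, I 2.66.
So from lowest to highest: Rb < Ca < B < As < I < N.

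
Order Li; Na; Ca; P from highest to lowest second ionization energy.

IE_2 is the cost of taking one more electron from the +1 cation: Li⁺ is the bare [He] core; Na⁺ is the bare [Ne] core; Ca⁺ still has 1 valence electron; P⁺ still has 4 valence electrons.
Core electrons are held far more tightly than valence electrons, so Na and Li top the IE_2 order.
Valence configurations: Ca⁺ [Ar]4s¹, P⁺ [Ne]3s²3p².
Approximate IE_2 values (kJ/mol): Li 7298, Na 4562, Ca 1145, P 1907.
Overall IE_2 order: Ca < P < Na < Li.

Li > Na > P > Ca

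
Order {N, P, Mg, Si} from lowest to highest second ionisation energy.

Mg, Si, P, N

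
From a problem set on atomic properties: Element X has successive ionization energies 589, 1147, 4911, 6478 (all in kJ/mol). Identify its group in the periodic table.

Group 2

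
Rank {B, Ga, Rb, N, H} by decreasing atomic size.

Rb, Ga, B, N, H

H is in period 1, group 1; B is in period 2, group 13; N is in period 2, group 15; Ga is in period 4, group 13; Rb is in period 5, group 1.
Across a period the added protons contract the valence shell; down a group each new principal shell makes the atom larger.
Neither a single period nor a single group — weigh both effects.
N > H: period and group pull opposite ways; the down-group shift dominates (71 vs 32 pm).
B > N: both are in period 2; the period trend gives B the larger value.
Ga > B: they share group 13; the group trend gives Ga the larger value.
Rb > Ga: relative to Ga, both the across-period and down-group shifts push Rb's atomic radius up.
Approximate values (pm): H 32, B 85, N 71, Ga 124, Rb 210.
So from largest to smallest: Rb > Ga > B > N > H.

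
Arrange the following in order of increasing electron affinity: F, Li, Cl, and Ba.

Ba < Li < F < Cl

Li is in period 2, group 1; F is in period 2, group 17; Cl is in period 3, group 17; Ba is in period 6, group 2.
Atoms with high Z_eff and room in the valence shell (especially the halogens) have the most exothermic electron affinities.
Here both period and group differ, so the two effects have to be weighed against each other.
Li > Ba: the two effects oppose for this pair; the down-group effect wins (60 vs 14 kJ/mol).
F > Li: both are in period 2; the period trend gives F the larger value.
Cl > F: this pair runs against the simple trend — see the exception note.
Note the exception: Cl has a higher electron affinity than F, contrary to the simple trend — F's small 2p subshell makes the incoming electron feel strong e⁻–e⁻ repulsion, so Cl actually releases more energy on gaining an electron.
For reference (kJ/mol): Li 60, F 328, Cl 349, Ba 14.
So from lowest to highest: Ba < Li < F < Cl.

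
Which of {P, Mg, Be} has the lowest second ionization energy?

Consider each +1 ion: P⁺ still has 4 valence electrons; Mg⁺ still has 1 valence electron; Be⁺ still has 1 valence electron.
All are still removing valence electrons, so compare the +1 ions as you would atoms: IE_2 generally rises across a period (higher Z_eff) and falls down a group (larger shell), subject to the usual subshell exceptions.
Valence configurations: P⁺ [Ne]3s²3p², Mg⁺ [Ne]3s¹, Be⁺ [He]2s¹.
Approximate IE_2 values (kJ/mol): P 1907, Mg 1451, Be 1757.
Putting it together, IE_2: Mg < Be < P.

Mg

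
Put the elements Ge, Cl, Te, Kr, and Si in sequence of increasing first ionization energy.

Ge < Si < Te < Cl < Kr

Si is in period 3, group 14; Cl is in period 3, group 17; Ge is in period 4, group 14; Kr is in period 4, group 18; Te is in period 5, group 16.
Removing the outermost electron gets harder across a period and easier down a group.
These span different periods and groups, so the two trends combine.
Si > Ge: they share group 14; the group trend gives Si the larger value.
Te > Si: the two effects oppose for this pair; the across-period effect wins (869 vs 786 kJ/mol).
Cl > Te: relative to Te, both the across-period and down-group shifts push Cl's first ionization energy up.
Kr > Cl: the two effects oppose for this pair; the across-period effect wins (1351 vs 1251 kJ/mol).
Tabulated first ionization energy (kJ/mol): Si 786, Cl 1251, Ge 762, Kr 1351, Te 869.
So from lowest to highest: Ge < Si < Te < Cl < Kr.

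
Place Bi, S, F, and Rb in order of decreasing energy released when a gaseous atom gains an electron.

F, S, Bi, Rb

Electron affinity generally becomes more exothermic across a period toward the halogens and less exothermic down a group.
Neither a single period nor a single group — weigh both effects.
Bi > Rb: period and group pull opposite ways; the across-period shift dominates (91 vs 47 kJ/mol).
S > Bi: relative to Bi, both the across-period and down-group shifts push S's electron affinity up.
F > S: both effects reinforce here, so F is clearly the higher of the two.
Tabulated electron affinity (kJ/mol): F 328, S 200, Rb 47, Bi 91.
So from highest to lowest: F > S > Bi > Rb.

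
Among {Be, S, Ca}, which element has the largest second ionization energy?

S

Consider each +1 ion: Be⁺ still has 1 valence electron; S⁺ still has 5 valence electrons; Ca⁺ still has 1 valence electron.
All are still removing valence electrons, so compare the +1 ions as you would atoms: IE_2 generally rises across a period (higher Z_eff) and falls down a group (larger shell), subject to the usual subshell exceptions.
Valence configurations: Be⁺ [He]2s¹, S⁺ [Ne]3s²3p³, Ca⁺ [Ar]4s¹.
Tabulated IE_2 (kJ/mol): Be 1757, S 2252, Ca 1145.
Hence IE_2: Ca < Be < S.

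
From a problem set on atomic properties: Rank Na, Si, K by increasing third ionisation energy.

IE_3 is the cost of taking one more electron from the +2 cation: Na²⁺ is already 1 electron into the core; Si²⁺ still has 2 valence electrons; K²⁺ is already 1 electron into the core.
Pulling an electron out of a noble-gas core costs far more than removing a remaining valence electron, so K and Na sit at the high end of IE_3.
The numbers (kJ/mol): Na 6910, Si 3232, K 4420.
Hence IE_3: Si < K < Na.

Si < K < Na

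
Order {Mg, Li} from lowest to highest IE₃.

After 2 electrons have been removed, what remains? Mg²⁺ is the bare [Ne] core; Li²⁺ is already 1 electron into the core.
All of these are removing an electron from a noble-gas core or deeper; the smaller core (lower principal quantum number) is held far more tightly, and within a period the higher nuclear charge binds the same core more tightly.
Approximate IE_3 values (kJ/mol): Mg 7733, Li 11815.
So the third ionization energies run Mg < Li.

Mg, Li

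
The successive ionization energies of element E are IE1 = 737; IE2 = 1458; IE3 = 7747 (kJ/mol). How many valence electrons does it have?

Look for the largest jump between consecutive ionization energies: IE3/IE2 ≈ 5.3, far larger than any earlier ratio.
That jump marks the point where a core electron is being removed. So the atom has 2 valence electrons.

2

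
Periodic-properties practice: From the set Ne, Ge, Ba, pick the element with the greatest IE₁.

Removing the outermost electron gets harder across a period and easier down a group.
These span different periods and groups, so the two trends combine.
Ge > Ba: both effects reinforce here, so Ge is clearly the higher of the two.
Ne > Ge: relative to Ge, both the across-period and down-group shifts push Ne's first ionization energy up.
For reference (kJ/mol): Ne 2081, Ge 762, Ba 503.
The greatest IE₁ among these belongs to Ne.

Ne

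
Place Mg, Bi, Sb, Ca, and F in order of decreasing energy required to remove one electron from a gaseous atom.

F is in period 2, group 17; Mg is in period 3, group 2; Ca is in period 4, group 2; Sb is in period 5, group 15; Bi is in period 6, group 15.
Removing the outermost electron gets harder across a period and easier down a group.
These span different periods and groups, so the two trends combine.
Bi > Ca: the two effects oppose for this pair; the across-period effect wins (703 vs 590 kJ/mol).
Mg > Bi: period and group pull opposite ways; the down-group shift dominates (738 vs 703 kJ/mol).
Sb > Mg: the two effects oppose for this pair; the across-period effect wins (831 vs 738 kJ/mol).
F > Sb: relative to Sb, both the across-period and down-group shifts push F's first ionization energy up.
Tabulated first ionization energy (kJ/mol): F 1681, Mg 738, Ca 590, Sb 831, Bi 703.
So from highest to lowest: F > Sb > Mg > Bi > Ca.

F, Sb, Mg, Bi, Ca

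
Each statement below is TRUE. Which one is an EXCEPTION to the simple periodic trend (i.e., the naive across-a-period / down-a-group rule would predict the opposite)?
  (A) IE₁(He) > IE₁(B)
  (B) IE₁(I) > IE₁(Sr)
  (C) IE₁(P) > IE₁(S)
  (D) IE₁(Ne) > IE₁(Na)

(C)

The general trend: IE₁ increases across a period and decreases down a group.
(A) He (period 1, group 18) vs B (period 2, group 13): the stated order agrees with the simple trend.
(B) I (period 5, group 17) vs Sr (period 5, group 2): the stated order agrees with the simple trend.
(C) P (period 3, group 15) vs S (period 3, group 16): the stated order contradicts the simple trend.
(D) Ne (period 2, group 18) vs Na (period 3, group 1): the stated order agrees with the simple trend.
The exception is (C): S (3p⁴) ionizes more easily than half-filled P (3p³) because the paired 3p electron in S is pushed out by e⁻–e⁻ repulsion.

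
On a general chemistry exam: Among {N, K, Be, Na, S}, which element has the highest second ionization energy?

Consider each +1 ion: N⁺ still has 4 valence electrons; K⁺ is the bare [Ar] core; Be⁺ still has 1 valence electron; Na⁺ is the bare [Ne] core; S⁺ still has 5 valence electrons.
Breaking into a closed-shell core is much more expensive than removing a leftover valence electron — K and Na have the largest IE_2 here.
Valence configurations: N⁺ [He]2s²2p², Be⁺ [He]2s¹, S⁺ [Ne]3s²3p³.
The numbers (kJ/mol): N 2856, K 3052, Be 1757, Na 4562, S 2252.
Overall IE_2 order: Be < S < N < K < Na.

Na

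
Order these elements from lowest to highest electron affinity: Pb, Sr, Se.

Se is in period 4, group 16; Sr is in period 5, group 2; Pb is in period 6, group 14.
EA tends to increase across a period and decrease down a group, though the pattern is less regular than for IE or radius.
Neither a single period nor a single group — weigh both effects.
Pb > Sr: period and group pull opposite ways; the across-period shift dominates (35 vs 5 kJ/mol).
Se > Pb: both effects reinforce here, so Se is clearly the higher of the two.
Tabulated electron affinity (kJ/mol): Se 195, Sr 5, Pb 35.
So from lowest to highest: Sr < Pb < Se.

Sr < Pb < Se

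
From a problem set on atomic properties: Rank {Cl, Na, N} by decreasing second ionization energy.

After 1 electron has been removed, what remains? Cl⁺ still has 6 valence electrons; Na⁺ is the bare [Ne] core; N⁺ still has 4 valence electrons.
Breaking into a closed-shell core is much more expensive than removing a leftover valence electron — Na has the largest IE_2 here.
Valence configurations: Cl⁺ [Ne]3s²3p⁴, N⁺ [He]2s²2p².
Tabulated IE_2 (kJ/mol): Cl 2298, Na 4562, N 2856.
Overall IE_2 order: Cl < N < Na.

Na > N > Cl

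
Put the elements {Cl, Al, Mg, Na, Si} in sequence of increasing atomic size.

Across a period the added protons contract the valence shell; down a group each new principal shell makes the atom larger.
All lie in period 3, so atomic radius increases right to left.
So from smallest to largest: Cl < Si < Al < Mg < Na.

Cl < Si < Al < Mg < Na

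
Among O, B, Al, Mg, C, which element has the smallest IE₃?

Al

The third ionization energy removes an electron from the +2 ion. For each element: O²⁺ still has 4 valence electrons; B²⁺ still has 1 valence electron; Al²⁺ still has 1 valence electron; Mg²⁺ is the bare [Ne] core; C²⁺ still has 2 valence electrons.
Pulling an electron out of a noble-gas core costs far more than removing a remaining valence electron, so Mg sits at the high end of IE_3.
Valence configurations: O²⁺ [He]2s²2p², B²⁺ [He]2s¹, Al²⁺ [Ne]3s¹, C²⁺ [He]2s².
Tabulated IE_3 (kJ/mol): O 5300, B 3660, Al 2745, Mg 7733, C 4620.
Putting it together, IE_3: Al < B < C < O < Mg.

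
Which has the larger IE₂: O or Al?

IE_2 is the cost of taking one more electron from the +1 cation: O⁺ still has 5 valence electrons; Al⁺ still has 2 valence electrons.
All are still removing valence electrons, so compare the +1 ions as you would atoms: IE_2 generally rises across a period (higher Z_eff) and falls down a group (larger shell), subject to the usual subshell exceptions.
Valence configurations: O⁺ [He]2s²2p³, Al⁺ [Ne]3s².
Tabulated IE_2 (kJ/mol): O 3388, Al 1817.
Overall IE_2 order: Al < O.

O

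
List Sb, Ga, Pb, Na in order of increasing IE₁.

Na < Ga < Pb < Sb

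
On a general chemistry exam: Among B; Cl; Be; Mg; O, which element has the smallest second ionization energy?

The second ionization energy removes an electron from the +1 ion. For each element: B⁺ still has 2 valence electrons; Cl⁺ still has 6 valence electrons; Be⁺ still has 1 valence electron; Mg⁺ still has 1 valence electron; O⁺ still has 5 valence electrons.
All are still removing valence electrons, so compare the +1 ions as you would atoms: IE_2 generally rises across a period (higher Z_eff) and falls down a group (larger shell), subject to the usual subshell exceptions.
Valence configurations: B⁺ [He]2s², Cl⁺ [Ne]3s²3p⁴, Be⁺ [He]2s¹, Mg⁺ [Ne]3s¹, O⁺ [He]2s²2p³.
The numbers (kJ/mol): B 2427, Cl 2298, Be 1757, Mg 1451, O 3388.
Putting it together, IE_2: Mg < Be < Cl < B < O.

Mg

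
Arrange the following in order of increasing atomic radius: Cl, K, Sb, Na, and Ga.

Cl, Ga, Sb, Na, K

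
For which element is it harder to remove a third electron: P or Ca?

Ca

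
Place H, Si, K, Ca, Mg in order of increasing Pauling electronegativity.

K, Ca, Mg, Si, H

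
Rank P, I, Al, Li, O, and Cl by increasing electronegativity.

Li < Al < P < I < Cl < O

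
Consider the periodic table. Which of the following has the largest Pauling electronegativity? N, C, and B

N

Atoms toward the upper right of the periodic table pull bonding electrons most strongly.
All lie in period 2, so electronegativity increases left to right.
The largest Pauling electronegativity among these belongs to N.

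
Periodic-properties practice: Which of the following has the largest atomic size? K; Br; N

Radius decreases left→right (rising Z_eff, same n) and increases top→bottom (higher n).
Here both period and group differ, so the two effects have to be weighed against each other.
Br > N: the two effects oppose for this pair; the down-group effect wins (114 vs 71 pm).
K > Br: both are in period 4; the period trend gives K the larger value.
Approximate values (pm): N 71, K 196, Br 114.
The largest atomic size among these belongs to K.

K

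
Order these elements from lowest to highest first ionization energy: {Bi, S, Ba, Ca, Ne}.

Ne is in period 2, group 18; S is in period 3, group 16; Ca is in period 4, group 2; Ba is in period 6, group 2; Bi is in period 6, group 15.
IE₁ increases left→right with effective nuclear charge and decreases top→bottom as the valence shell moves farther out.
Neither a single period nor a single group — weigh both effects.
Ca > Ba: they share group 2; the group trend gives Ca the larger value.
Bi > Ca: the two effects oppose for this pair; the across-period effect wins (703 vs 590 kJ/mol).
S > Bi: both effects reinforce here, so S is clearly the higher of the two.
Ne > S: both effects reinforce here, so Ne is clearly the higher of the two.
For reference (kJ/mol): Ne 2081, S 1000, Ca 590, Ba 503, Bi 703.
So from lowest to highest: Ba < Ca < Bi < S < Ne.

Ba < Ca < Bi < S < Ne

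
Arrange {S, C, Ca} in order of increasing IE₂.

The second ionization energy removes an electron from the +1 ion. For each element: S⁺ still has 5 valence electrons; C⁺ still has 3 valence electrons; Ca⁺ still has 1 valence electron.
All are still removing valence electrons, so compare the +1 ions as you would atoms: IE_2 generally rises across a period (higher Z_eff) and falls down a group (larger shell), subject to the usual subshell exceptions.
Valence configurations: S⁺ [Ne]3s²3p³, C⁺ [He]2s²2p¹, Ca⁺ [Ar]4s¹.
Approximate IE_2 values (kJ/mol): S 2252, C 2353, Ca 1145.
Overall IE_2 order: Ca < S < C.

Ca < S < C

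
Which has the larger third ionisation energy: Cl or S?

Cl

The third ionization energy removes an electron from the +2 ion. For each element: Cl²⁺ still has 5 valence electrons; S²⁺ still has 4 valence electrons.
All are still removing valence electrons, so compare the +2 ions as you would atoms: IE_3 generally rises across a period (higher Z_eff) and falls down a group (larger shell), subject to the usual subshell exceptions.
Valence configurations: Cl²⁺ [Ne]3s²3p³, S²⁺ [Ne]3s²3p².
The numbers (kJ/mol): Cl 3822, S 3357.
Putting it together, IE_3: S < Cl.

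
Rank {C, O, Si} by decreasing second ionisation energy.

After 1 electron has been removed, what remains? C⁺ still has 3 valence electrons; O⁺ still has 5 valence electrons; Si⁺ still has 3 valence electrons.
All are still removing valence electrons, so compare the +1 ions as you would atoms: IE_2 generally rises across a period (higher Z_eff) and falls down a group (larger shell), subject to the usual subshell exceptions.
Valence configurations: C⁺ [He]2s²2p¹, O⁺ [He]2s²2p³, Si⁺ [Ne]3s²3p¹.
Approximate IE_2 values (kJ/mol): C 2353, O 3388, Si 1577.
Overall IE_2 order: Si < C < O.

O, C, Si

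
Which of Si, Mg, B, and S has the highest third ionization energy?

Mg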